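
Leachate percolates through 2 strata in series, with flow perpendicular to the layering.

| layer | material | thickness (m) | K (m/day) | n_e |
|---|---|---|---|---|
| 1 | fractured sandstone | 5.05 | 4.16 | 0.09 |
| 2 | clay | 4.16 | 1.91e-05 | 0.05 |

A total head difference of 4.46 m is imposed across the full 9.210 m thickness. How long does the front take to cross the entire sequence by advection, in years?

88.6

With flow normal to the layers, continuity requires the same specific discharge q through every layer.
Σ(b_i/K_i) = 5.05/4.16 + 4.16/1.91e-05 = 2.178e+05 d.
q = Δh / Σ(b_i/K_i) = 4.46 / 2.178e+05 = 2.048e-05 m/day.
In each layer the seepage velocity is v_i = q/n_i, so the layer transit time is t_i = b_i·n_i / q:
  layer 1 (fractured sandstone): t_1 = 5.05 × 0.09 / 2.048e-05 = 22195 d
  layer 2 (clay): t_2 = 4.16 × 0.05 / 2.048e-05 = 10158 d
Total t = Σ t_i = 32353 days = 88.58 years.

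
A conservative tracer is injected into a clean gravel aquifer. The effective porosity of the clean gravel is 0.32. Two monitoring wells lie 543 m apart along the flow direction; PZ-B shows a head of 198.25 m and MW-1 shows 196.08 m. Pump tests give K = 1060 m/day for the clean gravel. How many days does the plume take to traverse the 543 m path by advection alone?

Hydraulic gradient i = (198.25 − 196.08) / 543 = 2.17 / 543 = 0.003996.
Darcy flux q = K · i = 1060 × 0.003996 = 4.236 m/day.
Seepage velocity v = q / n_e = 4.236 / 0.32 = 13.24 m/day.
Travel time t = L / v = 543 / 13.24 = 41.02 days.

41.0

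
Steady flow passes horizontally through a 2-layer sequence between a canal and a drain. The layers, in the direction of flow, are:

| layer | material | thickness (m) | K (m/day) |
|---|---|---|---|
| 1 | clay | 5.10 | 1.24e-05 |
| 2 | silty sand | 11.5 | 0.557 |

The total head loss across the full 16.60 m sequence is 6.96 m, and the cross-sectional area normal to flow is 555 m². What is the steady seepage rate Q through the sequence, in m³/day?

Flow is perpendicular to layering, so the layers act in series and the equivalent K is the thickness-weighted harmonic mean.
Total thickness L = 5.10 + 11.5 = 16.60 m.
Σ(b_i/K_i) = 5.10/1.24e-05 + 11.5/0.557 = 4.113e+05 d.
K_eq = L / Σ(b_i/K_i) = 16.60 / 4.113e+05 = 4.036e-05 m/day.
Q = K_eq · A · (Δh/L) = 4.036e-05 × 555 × (6.96/16.60) = 0.009391 m³/day.

0.00939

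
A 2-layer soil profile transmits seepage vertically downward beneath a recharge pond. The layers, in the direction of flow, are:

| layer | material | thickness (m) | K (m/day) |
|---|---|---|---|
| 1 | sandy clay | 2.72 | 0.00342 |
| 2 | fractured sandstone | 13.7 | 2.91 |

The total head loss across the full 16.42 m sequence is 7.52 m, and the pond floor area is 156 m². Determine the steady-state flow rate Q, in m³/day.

1.47

Flow is perpendicular to layering, so the layers act in series and the equivalent K is the thickness-weighted harmonic mean.
Total thickness L = 2.72 + 13.7 = 16.42 m.
Σ(b_i/K_i) = 2.72/0.00342 + 13.7/2.91 = 800.0 d.
K_eq = L / Σ(b_i/K_i) = 16.42 / 800.0 = 0.02052 m/day.
Q = K_eq · A · (Δh/L) = 0.02052 × 156 × (7.52/16.42) = 1.466 m³/day.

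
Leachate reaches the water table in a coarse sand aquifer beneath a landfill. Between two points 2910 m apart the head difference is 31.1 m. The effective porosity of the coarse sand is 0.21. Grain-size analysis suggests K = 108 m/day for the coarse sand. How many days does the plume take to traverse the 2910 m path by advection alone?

Hydraulic gradient i = Δh / L = 31.1 / 2910 = 0.01069.
Darcy flux q = K · i = 108.0 × 0.01069 = 1.154 m/day.
Seepage velocity v = q / n_e = 1.154 / 0.21 = 5.496 m/day.
Travel time t = L / v = 2910 / 5.496 = 529.4 days.

529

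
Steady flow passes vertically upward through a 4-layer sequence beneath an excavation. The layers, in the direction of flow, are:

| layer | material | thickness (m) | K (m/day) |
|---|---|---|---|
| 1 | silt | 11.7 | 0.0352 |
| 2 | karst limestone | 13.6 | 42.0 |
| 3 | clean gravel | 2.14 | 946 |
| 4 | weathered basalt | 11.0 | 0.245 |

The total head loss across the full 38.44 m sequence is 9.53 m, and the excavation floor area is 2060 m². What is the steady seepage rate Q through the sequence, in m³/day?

Flow is perpendicular to layering, so the layers act in series and the equivalent K is the thickness-weighted harmonic mean.
Total thickness L = 11.7 + 13.6 + 2.14 + 11.0 = 38.44 m.
Σ(b_i/K_i) = 11.7/0.0352 + 13.6/42.0 + 2.14/946 + 11.0/0.245 = 377.6 d.
K_eq = L / Σ(b_i/K_i) = 38.44 / 377.6 = 0.1018 m/day.
Q = K_eq · A · (Δh/L) = 0.1018 × 2060 × (9.53/38.44) = 51.99 m³/day.

52.0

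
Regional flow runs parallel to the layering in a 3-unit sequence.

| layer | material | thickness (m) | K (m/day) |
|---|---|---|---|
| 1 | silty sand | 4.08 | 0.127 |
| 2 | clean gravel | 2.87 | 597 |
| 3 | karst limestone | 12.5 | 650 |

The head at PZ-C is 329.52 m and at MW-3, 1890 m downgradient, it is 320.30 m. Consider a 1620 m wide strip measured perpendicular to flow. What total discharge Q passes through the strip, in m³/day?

77800

Flow is parallel to layering, so each bed carries its own Darcy discharge and the transmissivities add.
Σ(K_i·b_i) = 0.127×4.08 + 597×2.87 + 650×12.5 = 9839 m²/day.
Hydraulic gradient i = (329.52 − 320.30) / 1890 = 9.22 / 1890 = 0.004878.
Q = Σ(K_i·b_i) · W · i = 9839 × 1620 × 0.004878 = 77755 m³/day.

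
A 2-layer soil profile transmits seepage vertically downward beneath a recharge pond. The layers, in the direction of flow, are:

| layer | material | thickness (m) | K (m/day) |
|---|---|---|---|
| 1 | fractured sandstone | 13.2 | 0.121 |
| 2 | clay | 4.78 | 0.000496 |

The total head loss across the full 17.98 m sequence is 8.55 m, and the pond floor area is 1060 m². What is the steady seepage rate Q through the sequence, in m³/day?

Flow is perpendicular to layering, so the layers act in series and the equivalent K is the thickness-weighted harmonic mean.
Total thickness L = 13.2 + 4.78 = 17.98 m.
Σ(b_i/K_i) = 13.2/0.121 + 4.78/0.000496 = 9746 d.
K_eq = L / Σ(b_i/K_i) = 17.98 / 9746 = 0.001845 m/day.
Q = K_eq · A · (Δh/L) = 0.001845 × 1060 × (8.55/17.98) = 0.9299 m³/day.

0.930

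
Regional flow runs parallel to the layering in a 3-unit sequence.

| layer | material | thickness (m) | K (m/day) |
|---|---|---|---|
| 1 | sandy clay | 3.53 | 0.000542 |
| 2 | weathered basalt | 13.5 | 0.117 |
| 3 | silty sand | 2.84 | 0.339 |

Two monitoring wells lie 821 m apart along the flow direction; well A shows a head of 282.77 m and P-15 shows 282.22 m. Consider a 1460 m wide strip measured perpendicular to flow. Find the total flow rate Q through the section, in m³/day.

Flow is parallel to layering, so each bed carries its own Darcy discharge and the transmissivities add.
Σ(K_i·b_i) = 0.000542×3.53 + 0.117×13.5 + 0.339×2.84 = 2.544 m²/day.
Hydraulic gradient i = (282.77 − 282.22) / 821 = 0.55 / 821 = 0.0006699.
Q = Σ(K_i·b_i) · W · i = 2.544 × 1460 × 0.0006699 = 2.488 m³/day.

2.49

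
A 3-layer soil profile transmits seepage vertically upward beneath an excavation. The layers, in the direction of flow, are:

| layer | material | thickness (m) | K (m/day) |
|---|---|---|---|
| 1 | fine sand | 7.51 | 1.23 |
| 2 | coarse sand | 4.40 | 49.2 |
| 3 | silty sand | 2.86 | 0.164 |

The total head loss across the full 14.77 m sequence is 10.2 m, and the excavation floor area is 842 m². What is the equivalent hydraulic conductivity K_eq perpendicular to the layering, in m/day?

0.625

Flow is perpendicular to layering, so the layers act in series and the equivalent K is the thickness-weighted harmonic mean.
Total thickness L = 7.51 + 4.40 + 2.86 = 14.77 m.
Σ(b_i/K_i) = 7.51/1.23 + 4.40/49.2 + 2.86/0.164 = 23.63 d.
K_eq = L / Σ(b_i/K_i) = 14.77 / 23.63 = 0.6249 m/day.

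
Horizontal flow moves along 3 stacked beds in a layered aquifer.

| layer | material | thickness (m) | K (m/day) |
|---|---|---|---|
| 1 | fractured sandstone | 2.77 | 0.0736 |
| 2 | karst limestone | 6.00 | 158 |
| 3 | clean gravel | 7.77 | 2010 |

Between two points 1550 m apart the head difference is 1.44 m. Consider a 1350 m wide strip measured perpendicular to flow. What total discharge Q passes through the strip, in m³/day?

Flow is parallel to layering, so each bed carries its own Darcy discharge and the transmissivities add.
Σ(K_i·b_i) = 0.0736×2.77 + 158×6.00 + 2010×7.77 = 16566 m²/day.
Hydraulic gradient i = Δh / L = 1.44 / 1550 = 0.0009290.
Q = Σ(K_i·b_i) · W · i = 16566 × 1350 × 0.0009290 = 20777 m³/day.

20800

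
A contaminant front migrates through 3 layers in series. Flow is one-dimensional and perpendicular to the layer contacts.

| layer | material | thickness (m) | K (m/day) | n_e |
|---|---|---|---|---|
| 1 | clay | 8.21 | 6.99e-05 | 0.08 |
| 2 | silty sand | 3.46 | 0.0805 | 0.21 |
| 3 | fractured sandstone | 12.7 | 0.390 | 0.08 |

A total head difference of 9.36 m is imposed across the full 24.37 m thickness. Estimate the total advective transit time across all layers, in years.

82.5

With flow normal to the layers, continuity requires the same specific discharge q through every layer.
Σ(b_i/K_i) = 8.21/6.99e-05 + 3.46/0.0805 + 12.7/0.390 = 1.175e+05 d.
q = Δh / Σ(b_i/K_i) = 9.36 / 1.175e+05 = 7.964e-05 m/day.
In each layer the seepage velocity is v_i = q/n_i, so the layer transit time is t_i = b_i·n_i / q:
  layer 1 (clay): t_1 = 8.21 × 0.08 / 7.964e-05 = 8247 d
  layer 2 (silty sand): t_2 = 3.46 × 0.21 / 7.964e-05 = 9124 d
  layer 3 (fractured sandstone): t_3 = 12.7 × 0.08 / 7.964e-05 = 12757 d
Total t = Σ t_i = 30128 days = 82.49 years.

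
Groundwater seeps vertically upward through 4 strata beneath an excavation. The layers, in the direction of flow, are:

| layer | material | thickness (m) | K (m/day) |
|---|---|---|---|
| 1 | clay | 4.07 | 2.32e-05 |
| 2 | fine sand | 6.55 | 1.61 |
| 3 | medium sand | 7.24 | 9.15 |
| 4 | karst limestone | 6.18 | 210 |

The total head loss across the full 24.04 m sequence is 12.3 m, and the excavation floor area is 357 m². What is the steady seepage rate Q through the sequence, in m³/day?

Flow is perpendicular to layering, so the layers act in series and the equivalent K is the thickness-weighted harmonic mean.
Total thickness L = 4.07 + 6.55 + 7.24 + 6.18 = 24.04 m.
Σ(b_i/K_i) = 4.07/2.32e-05 + 6.55/1.61 + 7.24/9.15 + 6.18/210 = 1.754e+05 d.
K_eq = L / Σ(b_i/K_i) = 24.04 / 1.754e+05 = 0.0001370 m/day.
Q = K_eq · A · (Δh/L) = 0.0001370 × 357 × (12.3/24.04) = 0.02503 m³/day.

0.0250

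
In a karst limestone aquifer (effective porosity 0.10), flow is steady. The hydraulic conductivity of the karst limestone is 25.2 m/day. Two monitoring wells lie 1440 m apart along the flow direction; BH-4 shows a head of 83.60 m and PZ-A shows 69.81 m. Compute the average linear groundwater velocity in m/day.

2.41

Hydraulic gradient i = (83.60 − 69.81) / 1440 = 13.79 / 1440 = 0.009576.
Darcy flux q = K · i = 25.20 × 0.009576 = 0.2413 m/day.
Seepage velocity v = q / n_e = 0.2413 / 0.10 = 2.413 m/day.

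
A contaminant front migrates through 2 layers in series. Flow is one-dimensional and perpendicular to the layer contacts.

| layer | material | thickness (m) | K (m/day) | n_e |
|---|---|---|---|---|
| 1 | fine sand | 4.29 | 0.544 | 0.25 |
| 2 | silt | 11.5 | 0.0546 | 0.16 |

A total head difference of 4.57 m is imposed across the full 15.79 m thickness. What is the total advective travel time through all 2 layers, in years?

0.381

With flow normal to the layers, continuity requires the same specific discharge q through every layer.
Σ(b_i/K_i) = 4.29/0.544 + 11.5/0.0546 = 218.5 d.
q = Δh / Σ(b_i/K_i) = 4.57 / 218.5 = 0.02091 m/day.
In each layer the seepage velocity is v_i = q/n_i, so the layer transit time is t_i = b_i·n_i / q:
  layer 1 (fine sand): t_1 = 4.29 × 0.25 / 0.02091 = 51.28 d
  layer 2 (silt): t_2 = 11.5 × 0.16 / 0.02091 = 87.98 d
Total t = Σ t_i = 139.3 days = 0.3813 years.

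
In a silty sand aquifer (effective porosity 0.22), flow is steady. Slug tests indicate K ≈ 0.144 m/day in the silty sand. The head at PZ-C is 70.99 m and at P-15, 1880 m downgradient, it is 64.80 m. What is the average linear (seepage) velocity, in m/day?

0.00216

Hydraulic gradient i = (70.99 − 64.80) / 1880 = 6.19 / 1880 = 0.003293.
Darcy flux q = K · i = 0.1440 × 0.003293 = 0.0004741 m/day.
Seepage velocity v = q / n_e = 0.0004741 / 0.22 = 0.002155 m/day.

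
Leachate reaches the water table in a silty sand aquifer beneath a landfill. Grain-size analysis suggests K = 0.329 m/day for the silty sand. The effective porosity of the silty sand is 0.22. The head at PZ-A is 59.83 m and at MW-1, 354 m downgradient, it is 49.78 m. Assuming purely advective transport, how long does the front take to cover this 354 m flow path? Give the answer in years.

Hydraulic gradient i = (59.83 − 49.78) / 354 = 10.05 / 354 = 0.02839.
Darcy flux q = K · i = 0.3290 × 0.02839 = 0.009340 m/day.
Seepage velocity v = q / n_e = 0.009340 / 0.22 = 0.04246 m/day.
Travel time t = L / v = 354 / 0.04246 = 8338 days = 22.83 years.

22.8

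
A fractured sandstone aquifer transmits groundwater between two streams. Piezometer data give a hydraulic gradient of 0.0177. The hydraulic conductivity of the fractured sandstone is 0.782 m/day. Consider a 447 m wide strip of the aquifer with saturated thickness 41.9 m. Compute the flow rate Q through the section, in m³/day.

Cross-sectional area A = 447 × 41.9 = 18729 m².
Hydraulic gradient i = 0.0177.
Darcy's law: Q = K · A · i = 0.7820 × 18729 × 0.01770 = 259.2 m³/day.

259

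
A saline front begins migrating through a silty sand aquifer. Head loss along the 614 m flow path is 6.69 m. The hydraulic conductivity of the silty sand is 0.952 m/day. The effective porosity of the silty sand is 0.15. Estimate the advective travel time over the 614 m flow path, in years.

24.3

Hydraulic gradient i = Δh / L = 6.69 / 614 = 0.01090.
Darcy flux q = K · i = 0.9520 × 0.01090 = 0.01037 m/day.
Seepage velocity v = q / n_e = 0.01037 / 0.15 = 0.06915 m/day.
Travel time t = L / v = 614 / 0.06915 = 8879 days = 24.31 years.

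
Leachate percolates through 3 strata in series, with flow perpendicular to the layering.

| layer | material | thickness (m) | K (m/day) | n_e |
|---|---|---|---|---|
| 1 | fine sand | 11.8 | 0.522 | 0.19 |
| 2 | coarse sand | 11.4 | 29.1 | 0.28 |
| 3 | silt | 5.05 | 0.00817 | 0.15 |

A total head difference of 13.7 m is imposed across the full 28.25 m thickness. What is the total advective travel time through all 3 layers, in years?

0.793

With flow normal to the layers, continuity requires the same specific discharge q through every layer.
Σ(b_i/K_i) = 11.8/0.522 + 11.4/29.1 + 5.05/0.00817 = 641.1 d.
q = Δh / Σ(b_i/K_i) = 13.7 / 641.1 = 0.02137 m/day.
In each layer the seepage velocity is v_i = q/n_i, so the layer transit time is t_i = b_i·n_i / q:
  layer 1 (fine sand): t_1 = 11.8 × 0.19 / 0.02137 = 104.9 d
  layer 2 (coarse sand): t_2 = 11.4 × 0.28 / 0.02137 = 149.4 d
  layer 3 (silt): t_3 = 5.05 × 0.15 / 0.02137 = 35.45 d
Total t = Σ t_i = 289.7 days = 0.7933 years.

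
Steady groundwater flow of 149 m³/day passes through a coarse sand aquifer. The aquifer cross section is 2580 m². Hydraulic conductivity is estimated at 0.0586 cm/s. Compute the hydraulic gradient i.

0.00114

Convert K: 0.0586 cm/s × 864 = 50.63 m/day.
From Q = K·A·i, i = Q / (K·A) = 149 / (50.63 × 2580) = 0.001141.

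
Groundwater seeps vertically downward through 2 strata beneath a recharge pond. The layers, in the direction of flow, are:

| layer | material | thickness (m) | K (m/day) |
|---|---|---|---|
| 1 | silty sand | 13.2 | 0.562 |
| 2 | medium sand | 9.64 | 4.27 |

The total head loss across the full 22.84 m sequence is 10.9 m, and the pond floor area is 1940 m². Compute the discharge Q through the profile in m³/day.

821

Flow is perpendicular to layering, so the layers act in series and the equivalent K is the thickness-weighted harmonic mean.
Total thickness L = 13.2 + 9.64 = 22.84 m.
Σ(b_i/K_i) = 13.2/0.562 + 9.64/4.27 = 25.75 d.
K_eq = L / Σ(b_i/K_i) = 22.84 / 25.75 = 0.8872 m/day.
Q = K_eq · A · (Δh/L) = 0.8872 × 1940 × (10.9/22.84) = 821.4 m³/day.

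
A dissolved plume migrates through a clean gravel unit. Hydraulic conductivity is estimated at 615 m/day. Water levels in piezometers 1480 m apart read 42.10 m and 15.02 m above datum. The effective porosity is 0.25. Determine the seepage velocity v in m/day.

Hydraulic gradient i = (42.10 − 15.02) / 1480 = 27.08 / 1480 = 0.01830.
Darcy flux q = K · i = 615.0 × 0.01830 = 11.25 m/day.
Seepage velocity v = q / n_e = 11.25 / 0.25 = 45.01 m/day.

45.0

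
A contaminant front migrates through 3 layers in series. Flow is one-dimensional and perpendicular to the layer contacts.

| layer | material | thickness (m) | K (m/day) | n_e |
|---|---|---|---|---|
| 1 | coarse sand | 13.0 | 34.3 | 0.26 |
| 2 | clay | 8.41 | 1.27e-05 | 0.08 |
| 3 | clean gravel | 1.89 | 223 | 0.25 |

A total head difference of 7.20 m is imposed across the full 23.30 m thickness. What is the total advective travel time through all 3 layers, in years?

With flow normal to the layers, continuity requires the same specific discharge q through every layer.
Σ(b_i/K_i) = 13.0/34.3 + 8.41/1.27e-05 + 1.89/223 = 6.622e+05 d.
q = Δh / Σ(b_i/K_i) = 7.20 / 6.622e+05 = 1.087e-05 m/day.
In each layer the seepage velocity is v_i = q/n_i, so the layer transit time is t_i = b_i·n_i / q:
  layer 1 (coarse sand): t_1 = 13.0 × 0.26 / 1.087e-05 = 3.109e+05 d
  layer 2 (clay): t_2 = 8.41 × 0.08 / 1.087e-05 = 61879 d
  layer 3 (clean gravel): t_3 = 1.89 × 0.25 / 1.087e-05 = 43457 d
Total t = Σ t_i = 4.162e+05 days = 1140 years.

1140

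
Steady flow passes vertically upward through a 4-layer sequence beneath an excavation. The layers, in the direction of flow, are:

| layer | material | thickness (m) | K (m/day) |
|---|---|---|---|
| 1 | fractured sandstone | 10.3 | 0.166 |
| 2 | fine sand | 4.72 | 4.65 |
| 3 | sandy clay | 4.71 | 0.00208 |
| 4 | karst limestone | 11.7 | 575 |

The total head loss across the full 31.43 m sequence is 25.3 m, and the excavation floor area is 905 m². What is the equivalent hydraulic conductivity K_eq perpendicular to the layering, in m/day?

0.0135

Flow is perpendicular to layering, so the layers act in series and the equivalent K is the thickness-weighted harmonic mean.
Total thickness L = 10.3 + 4.72 + 4.71 + 11.7 = 31.43 m.
Σ(b_i/K_i) = 10.3/0.166 + 4.72/4.65 + 4.71/0.00208 + 11.7/575 = 2328 d.
K_eq = L / Σ(b_i/K_i) = 31.43 / 2328 = 0.01350 m/day.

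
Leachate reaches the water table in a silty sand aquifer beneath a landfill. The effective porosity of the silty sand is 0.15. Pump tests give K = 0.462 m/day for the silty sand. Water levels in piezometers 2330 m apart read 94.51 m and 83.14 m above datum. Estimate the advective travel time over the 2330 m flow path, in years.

424

Hydraulic gradient i = (94.51 − 83.14) / 2330 = 11.37 / 2330 = 0.004880.
Darcy flux q = K · i = 0.4620 × 0.004880 = 0.002254 m/day.
Seepage velocity v = q / n_e = 0.002254 / 0.15 = 0.01503 m/day.
Travel time t = L / v = 2330 / 0.01503 = 1.550e+05 days = 424.4 years.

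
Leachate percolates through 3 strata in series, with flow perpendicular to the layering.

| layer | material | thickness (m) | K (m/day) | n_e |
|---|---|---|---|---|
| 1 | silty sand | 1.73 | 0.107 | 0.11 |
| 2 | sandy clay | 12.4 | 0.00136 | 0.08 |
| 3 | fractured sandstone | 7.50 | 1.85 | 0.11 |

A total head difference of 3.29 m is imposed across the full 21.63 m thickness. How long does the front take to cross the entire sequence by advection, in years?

With flow normal to the layers, continuity requires the same specific discharge q through every layer.
Σ(b_i/K_i) = 1.73/0.107 + 12.4/0.00136 + 7.50/1.85 = 9138 d.
q = Δh / Σ(b_i/K_i) = 3.29 / 9138 = 0.0003600 m/day.
In each layer the seepage velocity is v_i = q/n_i, so the layer transit time is t_i = b_i·n_i / q:
  layer 1 (silty sand): t_1 = 1.73 × 0.11 / 0.0003600 = 528.6 d
  layer 2 (sandy clay): t_2 = 12.4 × 0.08 / 0.0003600 = 2755 d
  layer 3 (fractured sandstone): t_3 = 7.50 × 0.11 / 0.0003600 = 2291 d
Total t = Σ t_i = 5575 days = 15.26 years.

15.3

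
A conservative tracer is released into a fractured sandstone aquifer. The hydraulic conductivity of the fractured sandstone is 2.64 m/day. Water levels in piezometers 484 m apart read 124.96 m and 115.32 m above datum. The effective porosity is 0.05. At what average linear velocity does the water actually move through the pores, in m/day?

1.05

Hydraulic gradient i = (124.96 − 115.32) / 484 = 9.64 / 484 = 0.01992.
Darcy flux q = K · i = 2.640 × 0.01992 = 0.05258 m/day.
Seepage velocity v = q / n_e = 0.05258 / 0.05 = 1.052 m/day.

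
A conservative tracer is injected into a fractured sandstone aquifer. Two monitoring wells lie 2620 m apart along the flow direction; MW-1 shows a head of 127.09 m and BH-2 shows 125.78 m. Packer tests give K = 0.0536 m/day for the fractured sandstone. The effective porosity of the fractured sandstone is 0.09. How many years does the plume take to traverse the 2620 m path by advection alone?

Hydraulic gradient i = (127.09 − 125.78) / 2620 = 1.31 / 2620 = 0.0005000.
Darcy flux q = K · i = 0.05360 × 0.0005000 = 2.680e-05 m/day.
Seepage velocity v = q / n_e = 2.680e-05 / 0.09 = 0.0002978 m/day.
Travel time t = L / v = 2620 / 0.0002978 = 8.799e+06 days = 24089 years.

24100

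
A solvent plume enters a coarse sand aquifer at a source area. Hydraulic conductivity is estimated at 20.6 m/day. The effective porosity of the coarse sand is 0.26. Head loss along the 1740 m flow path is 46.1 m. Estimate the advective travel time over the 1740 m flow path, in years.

2.27

Hydraulic gradient i = Δh / L = 46.1 / 1740 = 0.02649.
Darcy flux q = K · i = 20.60 × 0.02649 = 0.5458 m/day.
Seepage velocity v = q / n_e = 0.5458 / 0.26 = 2.099 m/day.
Travel time t = L / v = 1740 / 2.099 = 828.9 days = 2.269 years.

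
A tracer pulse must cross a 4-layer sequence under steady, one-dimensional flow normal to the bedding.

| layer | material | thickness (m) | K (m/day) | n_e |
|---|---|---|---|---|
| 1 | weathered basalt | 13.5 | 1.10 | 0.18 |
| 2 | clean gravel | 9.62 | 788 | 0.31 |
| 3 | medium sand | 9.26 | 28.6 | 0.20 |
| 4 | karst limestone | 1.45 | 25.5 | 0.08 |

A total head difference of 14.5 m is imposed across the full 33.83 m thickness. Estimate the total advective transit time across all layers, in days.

6.45

With flow normal to the layers, continuity requires the same specific discharge q through every layer.
Σ(b_i/K_i) = 13.5/1.10 + 9.62/788 + 9.26/28.6 + 1.45/25.5 = 12.67 d.
q = Δh / Σ(b_i/K_i) = 14.5 / 12.67 = 1.145 m/day.
In each layer the seepage velocity is v_i = q/n_i, so the layer transit time is t_i = b_i·n_i / q:
  layer 1 (weathered basalt): t_1 = 13.5 × 0.18 / 1.145 = 2.123 d
  layer 2 (clean gravel): t_2 = 9.62 × 0.31 / 1.145 = 2.605 d
  layer 3 (medium sand): t_3 = 9.26 × 0.20 / 1.145 = 1.618 d
  layer 4 (karst limestone): t_4 = 1.45 × 0.08 / 1.145 = 0.1013 d
Total t = Σ t_i = 6.447 days.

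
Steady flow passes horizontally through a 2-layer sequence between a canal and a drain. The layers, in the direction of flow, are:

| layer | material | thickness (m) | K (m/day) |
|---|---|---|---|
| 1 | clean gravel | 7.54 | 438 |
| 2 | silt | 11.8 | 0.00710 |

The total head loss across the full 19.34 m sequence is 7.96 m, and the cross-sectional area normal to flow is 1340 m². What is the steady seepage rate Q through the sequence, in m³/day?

Flow is perpendicular to layering, so the layers act in series and the equivalent K is the thickness-weighted harmonic mean.
Total thickness L = 7.54 + 11.8 = 19.34 m.
Σ(b_i/K_i) = 7.54/438 + 11.8/0.00710 = 1662 d.
K_eq = L / Σ(b_i/K_i) = 19.34 / 1662 = 0.01164 m/day.
Q = K_eq · A · (Δh/L) = 0.01164 × 1340 × (7.96/19.34) = 6.418 m³/day.

6.42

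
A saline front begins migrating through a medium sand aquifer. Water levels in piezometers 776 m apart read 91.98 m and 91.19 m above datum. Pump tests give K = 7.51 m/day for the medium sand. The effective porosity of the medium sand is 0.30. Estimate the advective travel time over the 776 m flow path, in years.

Hydraulic gradient i = (91.98 − 91.19) / 776 = 0.79 / 776 = 0.001018.
Darcy flux q = K · i = 7.510 × 0.001018 = 0.007645 m/day.
Seepage velocity v = q / n_e = 0.007645 / 0.30 = 0.02548 m/day.
Travel time t = L / v = 776 / 0.02548 = 30449 days = 83.37 years.

83.4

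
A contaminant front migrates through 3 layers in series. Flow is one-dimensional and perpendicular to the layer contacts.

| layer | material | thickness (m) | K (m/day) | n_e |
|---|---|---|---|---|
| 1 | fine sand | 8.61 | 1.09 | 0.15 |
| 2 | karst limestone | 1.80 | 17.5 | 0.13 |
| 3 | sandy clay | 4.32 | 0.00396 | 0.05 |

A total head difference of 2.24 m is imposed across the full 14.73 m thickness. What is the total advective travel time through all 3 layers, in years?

2.34

With flow normal to the layers, continuity requires the same specific discharge q through every layer.
Σ(b_i/K_i) = 8.61/1.09 + 1.80/17.5 + 4.32/0.00396 = 1099 d.
q = Δh / Σ(b_i/K_i) = 2.24 / 1099 = 0.002038 m/day.
In each layer the seepage velocity is v_i = q/n_i, so the layer transit time is t_i = b_i·n_i / q:
  layer 1 (fine sand): t_1 = 8.61 × 0.15 / 0.002038 = 633.6 d
  layer 2 (karst limestone): t_2 = 1.80 × 0.13 / 0.002038 = 114.8 d
  layer 3 (sandy clay): t_3 = 4.32 × 0.05 / 0.002038 = 106.0 d
Total t = Σ t_i = 854.4 days = 2.339 years.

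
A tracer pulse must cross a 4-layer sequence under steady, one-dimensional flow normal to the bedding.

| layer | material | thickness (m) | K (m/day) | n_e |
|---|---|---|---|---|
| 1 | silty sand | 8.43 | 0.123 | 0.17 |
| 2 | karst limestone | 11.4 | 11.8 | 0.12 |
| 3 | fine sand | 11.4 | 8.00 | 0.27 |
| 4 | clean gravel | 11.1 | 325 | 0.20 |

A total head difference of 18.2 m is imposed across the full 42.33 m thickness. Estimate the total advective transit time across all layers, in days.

With flow normal to the layers, continuity requires the same specific discharge q through every layer.
Σ(b_i/K_i) = 8.43/0.123 + 11.4/11.8 + 11.4/8.00 + 11.1/325 = 70.96 d.
q = Δh / Σ(b_i/K_i) = 18.2 / 70.96 = 0.2565 m/day.
In each layer the seepage velocity is v_i = q/n_i, so the layer transit time is t_i = b_i·n_i / q:
  layer 1 (silty sand): t_1 = 8.43 × 0.17 / 0.2565 = 5.588 d
  layer 2 (karst limestone): t_2 = 11.4 × 0.12 / 0.2565 = 5.334 d
  layer 3 (fine sand): t_3 = 11.4 × 0.27 / 0.2565 = 12.00 d
  layer 4 (clean gravel): t_4 = 11.1 × 0.20 / 0.2565 = 8.656 d
Total t = Σ t_i = 31.58 days.

31.6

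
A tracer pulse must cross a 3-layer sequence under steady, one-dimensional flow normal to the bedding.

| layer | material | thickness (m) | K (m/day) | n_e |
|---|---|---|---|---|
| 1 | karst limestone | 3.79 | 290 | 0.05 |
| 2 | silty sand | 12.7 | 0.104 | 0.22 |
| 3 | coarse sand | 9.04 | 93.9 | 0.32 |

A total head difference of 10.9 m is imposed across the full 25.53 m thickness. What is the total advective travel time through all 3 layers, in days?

With flow normal to the layers, continuity requires the same specific discharge q through every layer.
Σ(b_i/K_i) = 3.79/290 + 12.7/0.104 + 9.04/93.9 = 122.2 d.
q = Δh / Σ(b_i/K_i) = 10.9 / 122.2 = 0.08918 m/day.
In each layer the seepage velocity is v_i = q/n_i, so the layer transit time is t_i = b_i·n_i / q:
  layer 1 (karst limestone): t_1 = 3.79 × 0.05 / 0.08918 = 2.125 d
  layer 2 (silty sand): t_2 = 12.7 × 0.22 / 0.08918 = 31.33 d
  layer 3 (coarse sand): t_3 = 9.04 × 0.32 / 0.08918 = 32.44 d
Total t = Σ t_i = 65.89 days.

65.9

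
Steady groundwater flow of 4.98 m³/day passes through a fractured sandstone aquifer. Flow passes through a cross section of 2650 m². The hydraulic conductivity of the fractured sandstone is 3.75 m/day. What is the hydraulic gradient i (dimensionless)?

From Q = K·A·i, i = Q / (K·A) = 4.98 / (3.750 × 2650) = 0.0005011.

0.000501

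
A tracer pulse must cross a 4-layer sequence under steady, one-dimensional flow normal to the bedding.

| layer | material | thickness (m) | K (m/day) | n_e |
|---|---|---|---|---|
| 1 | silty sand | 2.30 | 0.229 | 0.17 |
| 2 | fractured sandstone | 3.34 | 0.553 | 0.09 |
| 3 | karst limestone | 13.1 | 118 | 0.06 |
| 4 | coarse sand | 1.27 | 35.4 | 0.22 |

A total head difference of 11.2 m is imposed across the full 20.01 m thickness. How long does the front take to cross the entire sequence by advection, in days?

With flow normal to the layers, continuity requires the same specific discharge q through every layer.
Σ(b_i/K_i) = 2.30/0.229 + 3.34/0.553 + 13.1/118 + 1.27/35.4 = 16.23 d.
q = Δh / Σ(b_i/K_i) = 11.2 / 16.23 = 0.6901 m/day.
In each layer the seepage velocity is v_i = q/n_i, so the layer transit time is t_i = b_i·n_i / q:
  layer 1 (silty sand): t_1 = 2.30 × 0.17 / 0.6901 = 0.5666 d
  layer 2 (fractured sandstone): t_2 = 3.34 × 0.09 / 0.6901 = 0.4356 d
  layer 3 (karst limestone): t_3 = 13.1 × 0.06 / 0.6901 = 1.139 d
  layer 4 (coarse sand): t_4 = 1.27 × 0.22 / 0.6901 = 0.4049 d
Total t = Σ t_i = 2.546 days.

2.55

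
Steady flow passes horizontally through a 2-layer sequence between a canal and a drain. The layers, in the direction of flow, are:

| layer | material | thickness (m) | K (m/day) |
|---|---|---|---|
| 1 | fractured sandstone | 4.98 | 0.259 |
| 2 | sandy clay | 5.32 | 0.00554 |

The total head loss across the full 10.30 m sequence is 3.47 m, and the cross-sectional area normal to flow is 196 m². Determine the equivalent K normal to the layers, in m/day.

0.0105

Flow is perpendicular to layering, so the layers act in series and the equivalent K is the thickness-weighted harmonic mean.
Total thickness L = 4.98 + 5.32 = 10.30 m.
Σ(b_i/K_i) = 4.98/0.259 + 5.32/0.00554 = 979.5 d.
K_eq = L / Σ(b_i/K_i) = 10.30 / 979.5 = 0.01052 m/day.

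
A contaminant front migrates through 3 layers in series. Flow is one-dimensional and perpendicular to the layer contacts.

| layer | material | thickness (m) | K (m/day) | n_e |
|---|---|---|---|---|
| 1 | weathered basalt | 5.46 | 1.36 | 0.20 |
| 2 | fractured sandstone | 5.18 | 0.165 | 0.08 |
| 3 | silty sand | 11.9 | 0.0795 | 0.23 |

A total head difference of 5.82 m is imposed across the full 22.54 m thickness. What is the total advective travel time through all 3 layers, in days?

135

With flow normal to the layers, continuity requires the same specific discharge q through every layer.
Σ(b_i/K_i) = 5.46/1.36 + 5.18/0.165 + 11.9/0.0795 = 185.1 d.
q = Δh / Σ(b_i/K_i) = 5.82 / 185.1 = 0.03144 m/day.
In each layer the seepage velocity is v_i = q/n_i, so the layer transit time is t_i = b_i·n_i / q:
  layer 1 (weathered basalt): t_1 = 5.46 × 0.20 / 0.03144 = 34.73 d
  layer 2 (fractured sandstone): t_2 = 5.18 × 0.08 / 0.03144 = 13.18 d
  layer 3 (silty sand): t_3 = 11.9 × 0.23 / 0.03144 = 87.05 d
Total t = Σ t_i = 135.0 days.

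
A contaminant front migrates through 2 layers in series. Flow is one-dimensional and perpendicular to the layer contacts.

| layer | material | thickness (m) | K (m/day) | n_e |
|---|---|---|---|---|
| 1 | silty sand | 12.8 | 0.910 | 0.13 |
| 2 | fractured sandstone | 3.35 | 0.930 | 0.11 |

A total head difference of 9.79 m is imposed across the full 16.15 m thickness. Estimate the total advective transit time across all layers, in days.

With flow normal to the layers, continuity requires the same specific discharge q through every layer.
Σ(b_i/K_i) = 12.8/0.910 + 3.35/0.930 = 17.67 d.
q = Δh / Σ(b_i/K_i) = 9.79 / 17.67 = 0.5541 m/day.
In each layer the seepage velocity is v_i = q/n_i, so the layer transit time is t_i = b_i·n_i / q:
  layer 1 (silty sand): t_1 = 12.8 × 0.13 / 0.5541 = 3.003 d
  layer 2 (fractured sandstone): t_2 = 3.35 × 0.11 / 0.5541 = 0.6650 d
Total t = Σ t_i = 3.668 days.

3.67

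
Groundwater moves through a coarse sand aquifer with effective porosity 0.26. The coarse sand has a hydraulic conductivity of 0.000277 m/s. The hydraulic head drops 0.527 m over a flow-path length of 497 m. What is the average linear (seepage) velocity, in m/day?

Convert K: 0.000277 m/s × 86400 = 23.93 m/day.
Hydraulic gradient i = Δh / L = 0.527 / 497 = 0.001060.
Darcy flux q = K · i = 23.93 × 0.001060 = 0.02538 m/day.
Seepage velocity v = q / n_e = 0.02538 / 0.26 = 0.09761 m/day.

0.0976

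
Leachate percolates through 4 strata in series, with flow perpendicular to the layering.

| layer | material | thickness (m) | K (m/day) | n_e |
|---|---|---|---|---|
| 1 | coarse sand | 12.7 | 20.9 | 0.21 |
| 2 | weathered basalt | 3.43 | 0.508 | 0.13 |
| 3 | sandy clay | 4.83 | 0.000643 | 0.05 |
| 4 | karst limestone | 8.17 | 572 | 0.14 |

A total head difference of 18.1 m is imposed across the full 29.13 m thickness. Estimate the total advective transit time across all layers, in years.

With flow normal to the layers, continuity requires the same specific discharge q through every layer.
Σ(b_i/K_i) = 12.7/20.9 + 3.43/0.508 + 4.83/0.000643 + 8.17/572 = 7519 d.
q = Δh / Σ(b_i/K_i) = 18.1 / 7519 = 0.002407 m/day.
In each layer the seepage velocity is v_i = q/n_i, so the layer transit time is t_i = b_i·n_i / q:
  layer 1 (coarse sand): t_1 = 12.7 × 0.21 / 0.002407 = 1108 d
  layer 2 (weathered basalt): t_2 = 3.43 × 0.13 / 0.002407 = 185.2 d
  layer 3 (sandy clay): t_3 = 4.83 × 0.05 / 0.002407 = 100.3 d
  layer 4 (karst limestone): t_4 = 8.17 × 0.14 / 0.002407 = 475.2 d
Total t = Σ t_i = 1869 days = 5.116 years.

5.12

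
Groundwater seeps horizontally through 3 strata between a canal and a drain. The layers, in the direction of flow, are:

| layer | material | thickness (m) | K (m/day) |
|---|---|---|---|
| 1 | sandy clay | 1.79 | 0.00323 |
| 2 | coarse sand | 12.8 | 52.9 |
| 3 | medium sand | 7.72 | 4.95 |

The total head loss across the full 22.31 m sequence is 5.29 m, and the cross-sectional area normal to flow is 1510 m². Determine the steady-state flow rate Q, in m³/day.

14.4

Flow is perpendicular to layering, so the layers act in series and the equivalent K is the thickness-weighted harmonic mean.
Total thickness L = 1.79 + 12.8 + 7.72 = 22.31 m.
Σ(b_i/K_i) = 1.79/0.00323 + 12.8/52.9 + 7.72/4.95 = 556.0 d.
K_eq = L / Σ(b_i/K_i) = 22.31 / 556.0 = 0.04013 m/day.
Q = K_eq · A · (Δh/L) = 0.04013 × 1510 × (5.29/22.31) = 14.37 m³/day.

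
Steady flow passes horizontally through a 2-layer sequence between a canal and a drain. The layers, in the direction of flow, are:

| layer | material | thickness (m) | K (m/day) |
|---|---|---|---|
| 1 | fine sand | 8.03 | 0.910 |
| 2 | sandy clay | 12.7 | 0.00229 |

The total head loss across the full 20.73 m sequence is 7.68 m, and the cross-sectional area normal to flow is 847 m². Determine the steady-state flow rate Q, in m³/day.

1.17

Flow is perpendicular to layering, so the layers act in series and the equivalent K is the thickness-weighted harmonic mean.
Total thickness L = 8.03 + 12.7 = 20.73 m.
Σ(b_i/K_i) = 8.03/0.910 + 12.7/0.00229 = 5555 d.
K_eq = L / Σ(b_i/K_i) = 20.73 / 5555 = 0.003732 m/day.
Q = K_eq · A · (Δh/L) = 0.003732 × 847 × (7.68/20.73) = 1.171 m³/day.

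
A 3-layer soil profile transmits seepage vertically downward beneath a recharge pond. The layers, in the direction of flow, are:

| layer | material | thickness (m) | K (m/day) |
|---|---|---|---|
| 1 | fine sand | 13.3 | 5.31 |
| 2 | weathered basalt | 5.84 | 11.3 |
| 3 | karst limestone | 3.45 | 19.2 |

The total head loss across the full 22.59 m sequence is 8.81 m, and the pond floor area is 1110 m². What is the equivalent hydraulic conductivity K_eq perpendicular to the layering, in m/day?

Flow is perpendicular to layering, so the layers act in series and the equivalent K is the thickness-weighted harmonic mean.
Total thickness L = 13.3 + 5.84 + 3.45 = 22.59 m.
Σ(b_i/K_i) = 13.3/5.31 + 5.84/11.3 + 3.45/19.2 = 3.201 d.
K_eq = L / Σ(b_i/K_i) = 22.59 / 3.201 = 7.057 m/day.

7.06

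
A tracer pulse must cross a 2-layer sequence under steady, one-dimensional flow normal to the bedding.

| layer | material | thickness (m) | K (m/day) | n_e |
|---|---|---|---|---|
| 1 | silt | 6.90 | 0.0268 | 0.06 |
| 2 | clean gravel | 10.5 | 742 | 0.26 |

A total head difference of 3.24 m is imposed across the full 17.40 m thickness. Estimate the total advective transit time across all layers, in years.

With flow normal to the layers, continuity requires the same specific discharge q through every layer.
Σ(b_i/K_i) = 6.90/0.0268 + 10.5/742 = 257.5 d.
q = Δh / Σ(b_i/K_i) = 3.24 / 257.5 = 0.01258 m/day.
In each layer the seepage velocity is v_i = q/n_i, so the layer transit time is t_i = b_i·n_i / q:
  layer 1 (silt): t_1 = 6.90 × 0.06 / 0.01258 = 32.90 d
  layer 2 (clean gravel): t_2 = 10.5 × 0.26 / 0.01258 = 216.9 d
Total t = Σ t_i = 249.8 days = 0.6840 years.

0.684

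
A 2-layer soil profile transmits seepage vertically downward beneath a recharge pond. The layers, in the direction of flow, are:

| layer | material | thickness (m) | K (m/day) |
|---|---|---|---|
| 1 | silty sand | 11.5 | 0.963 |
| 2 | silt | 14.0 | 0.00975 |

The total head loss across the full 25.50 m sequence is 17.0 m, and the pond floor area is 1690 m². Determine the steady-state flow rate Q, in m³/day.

19.8

Flow is perpendicular to layering, so the layers act in series and the equivalent K is the thickness-weighted harmonic mean.
Total thickness L = 11.5 + 14.0 = 25.50 m.
Σ(b_i/K_i) = 11.5/0.963 + 14.0/0.00975 = 1448 d.
K_eq = L / Σ(b_i/K_i) = 25.50 / 1448 = 0.01761 m/day.
Q = K_eq · A · (Δh/L) = 0.01761 × 1690 × (17.0/25.50) = 19.84 m³/day.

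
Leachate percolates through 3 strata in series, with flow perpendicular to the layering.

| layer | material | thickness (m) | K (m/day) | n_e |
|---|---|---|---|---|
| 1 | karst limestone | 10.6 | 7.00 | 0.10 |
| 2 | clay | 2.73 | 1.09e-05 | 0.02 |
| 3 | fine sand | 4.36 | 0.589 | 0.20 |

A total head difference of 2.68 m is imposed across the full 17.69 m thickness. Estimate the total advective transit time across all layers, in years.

508

With flow normal to the layers, continuity requires the same specific discharge q through every layer.
Σ(b_i/K_i) = 10.6/7.00 + 2.73/1.09e-05 + 4.36/0.589 = 2.505e+05 d.
q = Δh / Σ(b_i/K_i) = 2.68 / 2.505e+05 = 1.070e-05 m/day.
In each layer the seepage velocity is v_i = q/n_i, so the layer transit time is t_i = b_i·n_i / q:
  layer 1 (karst limestone): t_1 = 10.6 × 0.10 / 1.070e-05 = 99066 d
  layer 2 (clay): t_2 = 2.73 × 0.02 / 1.070e-05 = 5103 d
  layer 3 (fine sand): t_3 = 4.36 × 0.20 / 1.070e-05 = 81495 d
Total t = Σ t_i = 1.857e+05 days = 508.3 years.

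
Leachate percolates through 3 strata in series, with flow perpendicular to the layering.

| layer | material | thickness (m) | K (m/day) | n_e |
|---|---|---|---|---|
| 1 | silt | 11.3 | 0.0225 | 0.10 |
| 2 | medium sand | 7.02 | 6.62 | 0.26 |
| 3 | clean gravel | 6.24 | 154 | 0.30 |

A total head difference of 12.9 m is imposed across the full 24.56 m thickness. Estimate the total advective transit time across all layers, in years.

With flow normal to the layers, continuity requires the same specific discharge q through every layer.
Σ(b_i/K_i) = 11.3/0.0225 + 7.02/6.62 + 6.24/154 = 503.3 d.
q = Δh / Σ(b_i/K_i) = 12.9 / 503.3 = 0.02563 m/day.
In each layer the seepage velocity is v_i = q/n_i, so the layer transit time is t_i = b_i·n_i / q:
  layer 1 (silt): t_1 = 11.3 × 0.10 / 0.02563 = 44.09 d
  layer 2 (medium sand): t_2 = 7.02 × 0.26 / 0.02563 = 71.21 d
  layer 3 (clean gravel): t_3 = 6.24 × 0.30 / 0.02563 = 73.04 d
Total t = Σ t_i = 188.3 days = 0.5157 years.

0.516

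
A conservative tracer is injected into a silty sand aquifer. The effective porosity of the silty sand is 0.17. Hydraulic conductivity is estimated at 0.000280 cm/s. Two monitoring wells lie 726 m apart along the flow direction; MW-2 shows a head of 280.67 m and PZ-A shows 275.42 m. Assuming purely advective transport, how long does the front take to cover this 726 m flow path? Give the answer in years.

193

Convert K: 0.000280 cm/s × 864 = 0.2419 m/day.
Hydraulic gradient i = (280.67 − 275.42) / 726 = 5.25 / 726 = 0.007231.
Darcy flux q = K · i = 0.2419 × 0.007231 = 0.001749 m/day.
Seepage velocity v = q / n_e = 0.001749 / 0.17 = 0.01029 m/day.
Travel time t = L / v = 726 / 0.01029 = 70549 days = 193.2 years.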